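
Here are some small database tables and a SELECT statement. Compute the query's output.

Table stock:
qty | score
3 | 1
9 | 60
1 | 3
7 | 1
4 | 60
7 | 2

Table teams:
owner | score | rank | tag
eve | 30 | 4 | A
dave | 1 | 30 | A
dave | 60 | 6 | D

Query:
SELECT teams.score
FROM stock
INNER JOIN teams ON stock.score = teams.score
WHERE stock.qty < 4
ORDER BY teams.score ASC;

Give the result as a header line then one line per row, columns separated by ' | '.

== RESULT ==
teams.score
1

Derivation:
After JOIN teams (4 rows):
stock.qty | stock.score | teams.owner | teams.score | teams.rank | teams.tag
3 | 1 | dave | 1 | 30 | A
9 | 60 | dave | 60 | 6 | D
7 | 1 | dave | 1 | 30 | A
4 | 60 | dave | 60 | 6 | D
After WHERE (1 rows):
stock.qty | stock.score | teams.owner | teams.score | teams.rank | teams.tag
3 | 1 | dave | 1 | 30 | A
After SELECT (1 rows):
teams.score
1
After ORDER BY (1 rows):
teams.score
1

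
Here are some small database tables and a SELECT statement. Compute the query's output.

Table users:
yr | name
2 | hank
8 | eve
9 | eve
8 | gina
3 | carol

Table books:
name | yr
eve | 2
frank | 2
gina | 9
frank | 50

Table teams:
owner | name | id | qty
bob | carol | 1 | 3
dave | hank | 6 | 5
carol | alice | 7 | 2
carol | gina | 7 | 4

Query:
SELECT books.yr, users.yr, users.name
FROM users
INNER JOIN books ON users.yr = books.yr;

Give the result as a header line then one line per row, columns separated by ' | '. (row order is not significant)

== RESULT ==
books.yr | users.yr | users.name
2 | 2 | hank
2 | 2 | hank
9 | 9 | eve

Derivation:
After JOIN books (3 rows):
users.yr | users.name | books.name | books.yr
2 | hank | eve | 2
2 | hank | frank | 2
9 | eve | gina | 9
After SELECT (3 rows):
books.yr | users.yr | users.name
2 | 2 | hank
2 | 2 | hank
9 | 9 | eve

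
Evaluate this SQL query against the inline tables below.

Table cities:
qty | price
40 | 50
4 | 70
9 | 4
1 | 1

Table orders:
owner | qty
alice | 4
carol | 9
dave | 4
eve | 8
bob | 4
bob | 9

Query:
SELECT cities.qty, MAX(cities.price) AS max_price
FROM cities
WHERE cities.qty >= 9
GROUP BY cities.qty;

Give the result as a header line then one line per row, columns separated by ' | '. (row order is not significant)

== RESULT ==
cities.qty | max_price
40 | 50
9 | 4

Derivation:
After WHERE (2 rows):
cities.qty | cities.price
40 | 50
9 | 4
After GROUP BY (2 rows):
cities.qty | max_price
40 | 50
9 | 4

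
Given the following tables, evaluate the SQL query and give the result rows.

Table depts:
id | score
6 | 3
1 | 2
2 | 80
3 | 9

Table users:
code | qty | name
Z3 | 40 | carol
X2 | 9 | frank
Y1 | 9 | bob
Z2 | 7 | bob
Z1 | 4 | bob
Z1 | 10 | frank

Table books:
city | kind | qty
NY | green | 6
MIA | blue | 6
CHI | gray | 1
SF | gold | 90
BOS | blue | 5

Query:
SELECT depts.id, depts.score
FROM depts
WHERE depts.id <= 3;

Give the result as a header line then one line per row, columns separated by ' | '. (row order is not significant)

== RESULT ==
depts.id | depts.score
1 | 2
2 | 80
3 | 9

Derivation:
After WHERE (3 rows):
depts.id | depts.score
1 | 2
2 | 80
3 | 9
After SELECT (3 rows):
depts.id | depts.score
1 | 2
2 | 80
3 | 9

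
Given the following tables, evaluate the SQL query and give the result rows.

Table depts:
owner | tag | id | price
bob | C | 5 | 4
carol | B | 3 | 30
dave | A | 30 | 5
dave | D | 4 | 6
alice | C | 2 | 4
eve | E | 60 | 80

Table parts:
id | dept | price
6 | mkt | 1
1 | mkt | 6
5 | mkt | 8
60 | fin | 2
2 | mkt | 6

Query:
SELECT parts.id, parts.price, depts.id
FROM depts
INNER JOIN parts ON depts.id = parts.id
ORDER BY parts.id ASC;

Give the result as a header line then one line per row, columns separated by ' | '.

== RESULT ==
parts.id | parts.price | depts.id
2 | 6 | 2
5 | 8 | 5
60 | 2 | 60

Derivation:
After JOIN parts (3 rows):
depts.owner | depts.tag | depts.id | depts.price | parts.id | parts.dept | parts.price
bob | C | 5 | 4 | 5 | mkt | 8
alice | C | 2 | 4 | 2 | mkt | 6
eve | E | 60 | 80 | 60 | fin | 2
After SELECT (3 rows):
parts.id | parts.price | depts.id
5 | 8 | 5
2 | 6 | 2
60 | 2 | 60
After ORDER BY (3 rows):
parts.id | parts.price | depts.id
2 | 6 | 2
5 | 8 | 5
60 | 2 | 60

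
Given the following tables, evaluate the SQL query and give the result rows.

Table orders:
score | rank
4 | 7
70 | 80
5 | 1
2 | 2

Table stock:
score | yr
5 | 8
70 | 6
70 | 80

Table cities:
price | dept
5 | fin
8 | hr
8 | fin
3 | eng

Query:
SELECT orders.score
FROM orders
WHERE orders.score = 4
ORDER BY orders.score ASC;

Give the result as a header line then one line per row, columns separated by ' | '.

After WHERE (1 rows):
orders.score | orders.rank
4 | 7
After SELECT (1 rows):
orders.score
4
After ORDER BY (1 rows):
orders.score
4

== RESULT ==
orders.score
4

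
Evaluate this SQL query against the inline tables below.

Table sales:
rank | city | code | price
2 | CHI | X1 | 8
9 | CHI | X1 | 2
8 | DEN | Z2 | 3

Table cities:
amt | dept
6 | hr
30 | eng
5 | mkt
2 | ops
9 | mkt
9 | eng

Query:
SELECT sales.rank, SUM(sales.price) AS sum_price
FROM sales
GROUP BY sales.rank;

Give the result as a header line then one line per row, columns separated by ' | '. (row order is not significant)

== RESULT ==
sales.rank | sum_price
2 | 8
9 | 2
8 | 3

Derivation:
After GROUP BY (3 rows):
sales.rank | sum_price
2 | 8
9 | 2
8 | 3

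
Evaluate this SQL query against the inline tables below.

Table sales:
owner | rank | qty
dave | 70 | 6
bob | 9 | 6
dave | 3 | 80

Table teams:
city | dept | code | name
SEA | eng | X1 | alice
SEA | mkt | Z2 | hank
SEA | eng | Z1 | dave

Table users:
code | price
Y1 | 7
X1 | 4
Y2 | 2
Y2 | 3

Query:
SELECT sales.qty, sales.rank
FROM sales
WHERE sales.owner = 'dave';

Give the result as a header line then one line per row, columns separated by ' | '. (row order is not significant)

== RESULT ==
sales.qty | sales.rank
6 | 70
80 | 3

Derivation:
After WHERE (2 rows):
sales.owner | sales.rank | sales.qty
dave | 70 | 6
dave | 3 | 80
After SELECT (2 rows):
sales.qty | sales.rank
6 | 70
80 | 3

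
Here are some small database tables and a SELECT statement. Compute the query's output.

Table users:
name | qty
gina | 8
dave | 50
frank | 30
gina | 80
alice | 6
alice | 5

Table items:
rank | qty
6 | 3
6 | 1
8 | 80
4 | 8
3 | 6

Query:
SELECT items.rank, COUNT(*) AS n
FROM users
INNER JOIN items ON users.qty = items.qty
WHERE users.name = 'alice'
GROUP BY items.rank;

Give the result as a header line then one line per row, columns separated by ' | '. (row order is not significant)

After JOIN items (3 rows):
users.name | users.qty | items.rank | items.qty
gina | 8 | 4 | 8
gina | 80 | 8 | 80
alice | 6 | 3 | 6
After WHERE (1 rows):
users.name | users.qty | items.rank | items.qty
alice | 6 | 3 | 6
After GROUP BY (1 rows):
items.rank | n
3 | 1

== RESULT ==
items.rank | n
3 | 1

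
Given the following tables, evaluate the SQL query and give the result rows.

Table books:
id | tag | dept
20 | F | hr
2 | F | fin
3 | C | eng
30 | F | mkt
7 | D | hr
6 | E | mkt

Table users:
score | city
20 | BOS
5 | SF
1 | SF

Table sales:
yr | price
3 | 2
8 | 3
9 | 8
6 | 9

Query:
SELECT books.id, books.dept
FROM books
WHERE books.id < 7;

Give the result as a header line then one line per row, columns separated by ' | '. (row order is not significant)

After WHERE (3 rows):
books.id | books.tag | books.dept
2 | F | fin
3 | C | eng
6 | E | mkt
After SELECT (3 rows):
books.id | books.dept
2 | fin
3 | eng
6 | mkt

== RESULT ==
books.id | books.dept
2 | fin
3 | eng
6 | mkt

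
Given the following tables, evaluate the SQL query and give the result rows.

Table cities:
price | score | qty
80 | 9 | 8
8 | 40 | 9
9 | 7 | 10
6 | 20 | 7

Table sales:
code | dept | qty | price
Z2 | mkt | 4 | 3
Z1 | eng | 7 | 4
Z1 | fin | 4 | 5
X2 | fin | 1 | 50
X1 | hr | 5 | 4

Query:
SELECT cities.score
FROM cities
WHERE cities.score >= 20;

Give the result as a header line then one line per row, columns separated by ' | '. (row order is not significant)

After WHERE (2 rows):
cities.price | cities.score | cities.qty
8 | 40 | 9
6 | 20 | 7
After SELECT (2 rows):
cities.score
40
20

== RESULT ==
cities.score
40
20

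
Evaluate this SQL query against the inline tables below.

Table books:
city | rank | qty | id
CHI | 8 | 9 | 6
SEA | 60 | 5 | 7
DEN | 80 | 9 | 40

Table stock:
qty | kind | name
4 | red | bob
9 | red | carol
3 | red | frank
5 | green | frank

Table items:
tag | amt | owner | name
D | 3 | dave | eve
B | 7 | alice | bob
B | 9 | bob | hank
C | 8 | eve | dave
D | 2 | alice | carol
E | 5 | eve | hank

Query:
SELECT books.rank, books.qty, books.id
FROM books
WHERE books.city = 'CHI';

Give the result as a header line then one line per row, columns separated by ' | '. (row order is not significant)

== RESULT ==
books.rank | books.qty | books.id
8 | 9 | 6

Derivation:
After WHERE (1 rows):
books.city | books.rank | books.qty | books.id
CHI | 8 | 9 | 6
After SELECT (1 rows):
books.rank | books.qty | books.id
8 | 9 | 6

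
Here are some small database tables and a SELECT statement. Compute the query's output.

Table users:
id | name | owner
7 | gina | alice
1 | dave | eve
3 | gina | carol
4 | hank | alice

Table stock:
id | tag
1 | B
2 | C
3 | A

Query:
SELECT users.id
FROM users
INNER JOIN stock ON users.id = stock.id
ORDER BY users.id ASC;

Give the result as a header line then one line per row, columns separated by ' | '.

== RESULT ==
users.id
1
3

Derivation:
After JOIN stock (2 rows):
users.id | users.name | users.owner | stock.id | stock.tag
1 | dave | eve | 1 | B
3 | gina | carol | 3 | A
After SELECT (2 rows):
users.id
1
3
After ORDER BY (2 rows):
users.id
1
3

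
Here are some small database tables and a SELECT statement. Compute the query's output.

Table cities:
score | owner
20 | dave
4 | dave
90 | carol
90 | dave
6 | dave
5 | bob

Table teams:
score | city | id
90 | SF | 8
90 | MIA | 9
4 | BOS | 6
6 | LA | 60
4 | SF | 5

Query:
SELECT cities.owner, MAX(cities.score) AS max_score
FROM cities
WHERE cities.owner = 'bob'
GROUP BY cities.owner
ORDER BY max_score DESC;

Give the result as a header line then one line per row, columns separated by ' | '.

== RESULT ==
cities.owner | max_score
bob | 5

Derivation:
After WHERE (1 rows):
cities.score | cities.owner
5 | bob
After GROUP BY (1 rows):
cities.owner | max_score
bob | 5
After ORDER BY (1 rows):
cities.owner | max_score
bob | 5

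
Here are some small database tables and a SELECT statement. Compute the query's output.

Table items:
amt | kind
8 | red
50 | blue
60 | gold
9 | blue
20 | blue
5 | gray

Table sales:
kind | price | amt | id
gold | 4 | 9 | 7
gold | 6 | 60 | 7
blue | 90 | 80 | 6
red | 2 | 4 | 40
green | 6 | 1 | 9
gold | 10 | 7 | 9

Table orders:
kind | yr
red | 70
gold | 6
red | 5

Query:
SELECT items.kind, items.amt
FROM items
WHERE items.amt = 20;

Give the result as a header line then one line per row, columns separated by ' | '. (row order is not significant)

== RESULT ==
items.kind | items.amt
blue | 20

Derivation:
After WHERE (1 rows):
items.amt | items.kind
20 | blue
After SELECT (1 rows):
items.kind | items.amt
blue | 20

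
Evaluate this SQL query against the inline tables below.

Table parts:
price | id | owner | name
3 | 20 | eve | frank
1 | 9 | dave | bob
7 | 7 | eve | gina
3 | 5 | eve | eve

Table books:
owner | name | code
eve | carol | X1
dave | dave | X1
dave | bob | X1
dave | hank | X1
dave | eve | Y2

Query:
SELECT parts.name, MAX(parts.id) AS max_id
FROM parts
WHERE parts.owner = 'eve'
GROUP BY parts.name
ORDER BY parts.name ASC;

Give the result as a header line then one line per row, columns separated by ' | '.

== RESULT ==
parts.name | max_id
eve | 5
frank | 20
gina | 7

Derivation:
After WHERE (3 rows):
parts.price | parts.id | parts.owner | parts.name
3 | 20 | eve | frank
7 | 7 | eve | gina
3 | 5 | eve | eve
After GROUP BY (3 rows):
parts.name | max_id
frank | 20
gina | 7
eve | 5
After ORDER BY (3 rows):
parts.name | max_id
eve | 5
frank | 20
gina | 7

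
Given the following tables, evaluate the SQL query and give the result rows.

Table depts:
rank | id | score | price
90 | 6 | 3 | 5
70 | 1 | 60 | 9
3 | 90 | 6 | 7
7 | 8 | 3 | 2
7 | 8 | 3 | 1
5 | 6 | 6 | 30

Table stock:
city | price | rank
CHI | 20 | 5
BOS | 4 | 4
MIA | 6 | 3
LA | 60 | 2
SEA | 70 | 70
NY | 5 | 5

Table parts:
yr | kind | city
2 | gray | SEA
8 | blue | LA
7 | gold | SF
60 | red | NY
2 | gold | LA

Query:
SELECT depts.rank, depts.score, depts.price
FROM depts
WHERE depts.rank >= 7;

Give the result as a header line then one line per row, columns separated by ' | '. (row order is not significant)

== RESULT ==
depts.rank | depts.score | depts.price
90 | 3 | 5
70 | 60 | 9
7 | 3 | 2
7 | 3 | 1

Derivation:
After WHERE (4 rows):
depts.rank | depts.id | depts.score | depts.price
90 | 6 | 3 | 5
70 | 1 | 60 | 9
7 | 8 | 3 | 2
7 | 8 | 3 | 1
After SELECT (4 rows):
depts.rank | depts.score | depts.price
90 | 3 | 5
70 | 60 | 9
7 | 3 | 2
7 | 3 | 1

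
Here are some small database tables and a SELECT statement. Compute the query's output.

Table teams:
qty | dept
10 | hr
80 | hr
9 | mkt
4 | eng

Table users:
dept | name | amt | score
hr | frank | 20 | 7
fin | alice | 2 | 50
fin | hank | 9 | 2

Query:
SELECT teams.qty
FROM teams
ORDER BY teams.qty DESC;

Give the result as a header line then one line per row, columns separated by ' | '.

== RESULT ==
teams.qty
80
10
9
4

Derivation:
After SELECT (4 rows):
teams.qty
10
80
9
4
After ORDER BY (4 rows):
teams.qty
80
10
9
4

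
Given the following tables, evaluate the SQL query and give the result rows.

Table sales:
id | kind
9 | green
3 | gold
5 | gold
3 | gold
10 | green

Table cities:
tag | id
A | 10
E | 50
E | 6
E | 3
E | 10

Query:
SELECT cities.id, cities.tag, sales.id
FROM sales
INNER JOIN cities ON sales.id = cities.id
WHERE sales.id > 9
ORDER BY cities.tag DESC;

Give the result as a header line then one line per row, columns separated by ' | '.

== RESULT ==
cities.id | cities.tag | sales.id
10 | E | 10
10 | A | 10

Derivation:
After JOIN cities (4 rows):
sales.id | sales.kind | cities.tag | cities.id
3 | gold | E | 3
3 | gold | E | 3
10 | green | A | 10
10 | green | E | 10
After WHERE (2 rows):
sales.id | sales.kind | cities.tag | cities.id
10 | green | A | 10
10 | green | E | 10
After SELECT (2 rows):
cities.id | cities.tag | sales.id
10 | A | 10
10 | E | 10
After ORDER BY (2 rows):
cities.id | cities.tag | sales.id
10 | E | 10
10 | A | 10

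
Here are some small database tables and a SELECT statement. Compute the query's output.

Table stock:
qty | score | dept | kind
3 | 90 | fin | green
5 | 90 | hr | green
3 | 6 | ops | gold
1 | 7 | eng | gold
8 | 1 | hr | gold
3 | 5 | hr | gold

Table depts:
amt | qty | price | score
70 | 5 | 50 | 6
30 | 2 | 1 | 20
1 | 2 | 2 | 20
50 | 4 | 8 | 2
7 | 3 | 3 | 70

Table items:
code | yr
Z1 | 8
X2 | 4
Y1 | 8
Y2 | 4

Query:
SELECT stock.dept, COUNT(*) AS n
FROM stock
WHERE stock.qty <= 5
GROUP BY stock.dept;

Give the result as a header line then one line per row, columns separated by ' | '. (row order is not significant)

After WHERE (5 rows):
stock.qty | stock.score | stock.dept | stock.kind
3 | 90 | fin | green
5 | 90 | hr | green
3 | 6 | ops | gold
1 | 7 | eng | gold
3 | 5 | hr | gold
After GROUP BY (4 rows):
stock.dept | n
fin | 1
hr | 2
ops | 1
eng | 1

== RESULT ==
stock.dept | n
fin | 1
hr | 2
ops | 1
eng | 1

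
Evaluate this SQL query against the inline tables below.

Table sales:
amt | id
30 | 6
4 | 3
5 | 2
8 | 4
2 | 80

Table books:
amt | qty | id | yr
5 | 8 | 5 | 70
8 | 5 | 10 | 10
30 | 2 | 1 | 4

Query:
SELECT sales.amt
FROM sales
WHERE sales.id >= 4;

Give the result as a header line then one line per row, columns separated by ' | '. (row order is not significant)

After WHERE (3 rows):
sales.amt | sales.id
30 | 6
8 | 4
2 | 80
After SELECT (3 rows):
sales.amt
30
8
2

== RESULT ==
sales.amt
30
8
2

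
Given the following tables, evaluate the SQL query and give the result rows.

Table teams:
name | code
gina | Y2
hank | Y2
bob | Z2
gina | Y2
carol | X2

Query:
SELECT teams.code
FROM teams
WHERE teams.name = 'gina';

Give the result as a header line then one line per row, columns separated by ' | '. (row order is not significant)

== RESULT ==
teams.code
Y2
Y2

Derivation:
After WHERE (2 rows):
teams.name | teams.code
gina | Y2
gina | Y2
After SELECT (2 rows):
teams.code
Y2
Y2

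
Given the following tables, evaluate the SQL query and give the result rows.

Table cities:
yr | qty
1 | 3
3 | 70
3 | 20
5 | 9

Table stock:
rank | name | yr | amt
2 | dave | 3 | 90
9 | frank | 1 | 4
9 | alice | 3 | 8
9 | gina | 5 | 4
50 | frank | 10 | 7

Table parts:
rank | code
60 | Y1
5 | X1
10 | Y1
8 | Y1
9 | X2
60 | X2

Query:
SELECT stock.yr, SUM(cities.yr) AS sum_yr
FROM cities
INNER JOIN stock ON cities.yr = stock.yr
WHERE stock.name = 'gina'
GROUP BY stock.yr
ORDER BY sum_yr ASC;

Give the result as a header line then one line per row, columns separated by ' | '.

== RESULT ==
stock.yr | sum_yr
5 | 5

Derivation:
After JOIN stock (6 rows):
cities.yr | cities.qty | stock.rank | stock.name | stock.yr | stock.amt
1 | 3 | 9 | frank | 1 | 4
3 | 70 | 2 | dave | 3 | 90
3 | 70 | 9 | alice | 3 | 8
3 | 20 | 2 | dave | 3 | 90
3 | 20 | 9 | alice | 3 | 8
5 | 9 | 9 | gina | 5 | 4
After WHERE (1 rows):
cities.yr | cities.qty | stock.rank | stock.name | stock.yr | stock.amt
5 | 9 | 9 | gina | 5 | 4
After GROUP BY (1 rows):
stock.yr | sum_yr
5 | 5
After ORDER BY (1 rows):
stock.yr | sum_yr
5 | 5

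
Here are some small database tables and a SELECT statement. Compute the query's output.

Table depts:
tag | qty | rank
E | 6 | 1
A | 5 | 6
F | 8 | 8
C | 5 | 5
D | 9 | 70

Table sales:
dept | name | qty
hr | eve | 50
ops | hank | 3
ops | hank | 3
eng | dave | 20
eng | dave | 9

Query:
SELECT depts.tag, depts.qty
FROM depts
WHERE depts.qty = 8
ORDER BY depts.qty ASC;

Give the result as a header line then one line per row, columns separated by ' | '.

After WHERE (1 rows):
depts.tag | depts.qty | depts.rank
F | 8 | 8
After SELECT (1 rows):
depts.tag | depts.qty
F | 8
After ORDER BY (1 rows):
depts.tag | depts.qty
F | 8

== RESULT ==
depts.tag | depts.qty
F | 8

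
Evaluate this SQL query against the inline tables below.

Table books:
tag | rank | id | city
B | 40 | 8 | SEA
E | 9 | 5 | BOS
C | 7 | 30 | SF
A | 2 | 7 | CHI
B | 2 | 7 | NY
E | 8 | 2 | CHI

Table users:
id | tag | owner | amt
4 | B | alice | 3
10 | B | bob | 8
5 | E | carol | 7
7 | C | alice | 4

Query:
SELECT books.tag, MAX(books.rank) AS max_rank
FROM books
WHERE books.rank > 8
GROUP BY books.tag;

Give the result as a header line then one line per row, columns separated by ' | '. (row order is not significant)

== RESULT ==
books.tag | max_rank
B | 40
E | 9

Derivation:
After WHERE (2 rows):
books.tag | books.rank | books.id | books.city
B | 40 | 8 | SEA
E | 9 | 5 | BOS
After GROUP BY (2 rows):
books.tag | max_rank
B | 40
E | 9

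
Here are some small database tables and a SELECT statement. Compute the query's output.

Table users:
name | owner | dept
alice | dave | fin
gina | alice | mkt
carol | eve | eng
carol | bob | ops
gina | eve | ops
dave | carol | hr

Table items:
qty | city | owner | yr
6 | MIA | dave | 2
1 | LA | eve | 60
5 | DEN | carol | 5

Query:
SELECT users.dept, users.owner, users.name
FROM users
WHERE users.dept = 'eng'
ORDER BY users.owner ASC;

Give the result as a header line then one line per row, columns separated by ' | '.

== RESULT ==
users.dept | users.owner | users.name
eng | eve | carol

Derivation:
After WHERE (1 rows):
users.name | users.owner | users.dept
carol | eve | eng
After SELECT (1 rows):
users.dept | users.owner | users.name
eng | eve | carol
After ORDER BY (1 rows):
users.dept | users.owner | users.name
eng | eve | carol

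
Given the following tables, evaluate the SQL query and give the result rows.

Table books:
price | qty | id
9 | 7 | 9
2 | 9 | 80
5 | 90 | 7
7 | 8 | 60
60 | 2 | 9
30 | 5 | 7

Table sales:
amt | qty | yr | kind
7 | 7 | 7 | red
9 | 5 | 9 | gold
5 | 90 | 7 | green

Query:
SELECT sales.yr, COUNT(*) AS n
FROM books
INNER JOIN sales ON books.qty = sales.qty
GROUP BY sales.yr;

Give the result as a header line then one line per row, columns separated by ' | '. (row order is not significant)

After JOIN sales (3 rows):
books.price | books.qty | books.id | sales.amt | sales.qty | sales.yr | sales.kind
9 | 7 | 9 | 7 | 7 | 7 | red
5 | 90 | 7 | 5 | 90 | 7 | green
30 | 5 | 7 | 9 | 5 | 9 | gold
After GROUP BY (2 rows):
sales.yr | n
7 | 2
9 | 1

== RESULT ==
sales.yr | n
7 | 2
9 | 1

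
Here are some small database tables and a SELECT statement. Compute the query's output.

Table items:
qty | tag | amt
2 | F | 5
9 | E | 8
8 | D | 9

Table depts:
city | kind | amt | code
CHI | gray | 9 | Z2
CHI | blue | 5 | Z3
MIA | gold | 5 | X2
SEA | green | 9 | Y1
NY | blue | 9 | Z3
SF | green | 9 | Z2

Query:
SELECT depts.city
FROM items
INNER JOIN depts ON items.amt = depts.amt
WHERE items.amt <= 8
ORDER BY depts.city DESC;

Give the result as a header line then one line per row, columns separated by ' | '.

== RESULT ==
depts.city
MIA
CHI

Derivation:
After JOIN depts (6 rows):
items.qty | items.tag | items.amt | depts.city | depts.kind | depts.amt | depts.code
2 | F | 5 | CHI | blue | 5 | Z3
2 | F | 5 | MIA | gold | 5 | X2
8 | D | 9 | CHI | gray | 9 | Z2
8 | D | 9 | SEA | green | 9 | Y1
8 | D | 9 | NY | blue | 9 | Z3
8 | D | 9 | SF | green | 9 | Z2
After WHERE (2 rows):
items.qty | items.tag | items.amt | depts.city | depts.kind | depts.amt | depts.code
2 | F | 5 | CHI | blue | 5 | Z3
2 | F | 5 | MIA | gold | 5 | X2
After SELECT (2 rows):
depts.city
CHI
MIA
After ORDER BY (2 rows):
depts.city
MIA
CHI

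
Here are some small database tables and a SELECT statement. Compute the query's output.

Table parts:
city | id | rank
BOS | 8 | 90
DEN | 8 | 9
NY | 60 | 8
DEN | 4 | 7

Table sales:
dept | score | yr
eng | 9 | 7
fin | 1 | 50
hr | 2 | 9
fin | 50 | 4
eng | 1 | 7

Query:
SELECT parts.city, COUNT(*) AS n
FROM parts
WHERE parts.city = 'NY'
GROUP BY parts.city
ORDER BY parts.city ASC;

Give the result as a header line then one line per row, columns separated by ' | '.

== RESULT ==
parts.city | n
NY | 1

Derivation:
After WHERE (1 rows):
parts.city | parts.id | parts.rank
NY | 60 | 8
After GROUP BY (1 rows):
parts.city | n
NY | 1
After ORDER BY (1 rows):
parts.city | n
NY | 1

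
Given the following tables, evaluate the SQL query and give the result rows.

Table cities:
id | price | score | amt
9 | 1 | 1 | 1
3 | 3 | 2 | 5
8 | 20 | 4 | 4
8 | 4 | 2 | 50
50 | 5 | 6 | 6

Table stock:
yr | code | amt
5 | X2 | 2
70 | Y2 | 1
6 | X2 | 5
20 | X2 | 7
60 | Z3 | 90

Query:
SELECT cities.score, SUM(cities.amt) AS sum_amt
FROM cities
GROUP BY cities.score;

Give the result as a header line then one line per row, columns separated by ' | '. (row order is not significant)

== RESULT ==
cities.score | sum_amt
1 | 1
2 | 55
4 | 4
6 | 6

Derivation:
After GROUP BY (4 rows):
cities.score | sum_amt
1 | 1
2 | 55
4 | 4
6 | 6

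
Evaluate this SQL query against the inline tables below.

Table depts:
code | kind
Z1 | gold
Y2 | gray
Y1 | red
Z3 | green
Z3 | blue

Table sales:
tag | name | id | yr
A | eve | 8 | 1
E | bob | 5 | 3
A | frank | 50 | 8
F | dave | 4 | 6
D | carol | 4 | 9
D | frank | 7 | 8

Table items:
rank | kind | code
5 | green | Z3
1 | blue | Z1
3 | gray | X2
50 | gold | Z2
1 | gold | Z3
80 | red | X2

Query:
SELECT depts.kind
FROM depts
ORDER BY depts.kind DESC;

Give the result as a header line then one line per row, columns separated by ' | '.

After SELECT (5 rows):
depts.kind
gold
gray
red
green
blue
After ORDER BY (5 rows):
depts.kind
red
green
gray
gold
blue

== RESULT ==
depts.kind
red
green
gray
gold
blue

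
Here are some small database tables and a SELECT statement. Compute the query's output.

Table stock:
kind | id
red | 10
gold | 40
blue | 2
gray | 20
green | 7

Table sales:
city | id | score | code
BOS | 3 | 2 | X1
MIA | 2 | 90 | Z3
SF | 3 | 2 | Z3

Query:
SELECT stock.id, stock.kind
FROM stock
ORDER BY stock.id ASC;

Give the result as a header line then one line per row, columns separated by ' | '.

== RESULT ==
stock.id | stock.kind
2 | blue
7 | green
10 | red
20 | gray
40 | gold

Derivation:
After SELECT (5 rows):
stock.id | stock.kind
10 | red
40 | gold
2 | blue
20 | gray
7 | green
After ORDER BY (5 rows):
stock.id | stock.kind
2 | blue
7 | green
10 | red
20 | gray
40 | gold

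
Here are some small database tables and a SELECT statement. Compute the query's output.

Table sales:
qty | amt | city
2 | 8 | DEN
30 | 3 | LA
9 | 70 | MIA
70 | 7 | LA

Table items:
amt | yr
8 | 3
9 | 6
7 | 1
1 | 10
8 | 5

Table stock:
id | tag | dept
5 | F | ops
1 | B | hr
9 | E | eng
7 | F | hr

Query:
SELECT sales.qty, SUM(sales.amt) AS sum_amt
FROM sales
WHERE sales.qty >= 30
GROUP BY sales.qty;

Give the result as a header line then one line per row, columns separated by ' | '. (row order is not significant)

After WHERE (2 rows):
sales.qty | sales.amt | sales.city
30 | 3 | LA
70 | 7 | LA
After GROUP BY (2 rows):
sales.qty | sum_amt
30 | 3
70 | 7

== RESULT ==
sales.qty | sum_amt
30 | 3
70 | 7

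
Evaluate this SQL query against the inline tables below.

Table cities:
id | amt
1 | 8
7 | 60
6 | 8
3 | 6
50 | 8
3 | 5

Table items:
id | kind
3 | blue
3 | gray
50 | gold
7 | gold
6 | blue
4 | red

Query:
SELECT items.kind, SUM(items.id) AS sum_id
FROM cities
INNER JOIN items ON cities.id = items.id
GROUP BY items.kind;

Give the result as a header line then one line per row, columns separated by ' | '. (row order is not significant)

After JOIN items (7 rows):
cities.id | cities.amt | items.id | items.kind
7 | 60 | 7 | gold
6 | 8 | 6 | blue
3 | 6 | 3 | blue
3 | 6 | 3 | gray
50 | 8 | 50 | gold
3 | 5 | 3 | blue
3 | 5 | 3 | gray
After GROUP BY (3 rows):
items.kind | sum_id
gold | 57
blue | 12
gray | 6

== RESULT ==
items.kind | sum_id
gold | 57
blue | 12
gray | 6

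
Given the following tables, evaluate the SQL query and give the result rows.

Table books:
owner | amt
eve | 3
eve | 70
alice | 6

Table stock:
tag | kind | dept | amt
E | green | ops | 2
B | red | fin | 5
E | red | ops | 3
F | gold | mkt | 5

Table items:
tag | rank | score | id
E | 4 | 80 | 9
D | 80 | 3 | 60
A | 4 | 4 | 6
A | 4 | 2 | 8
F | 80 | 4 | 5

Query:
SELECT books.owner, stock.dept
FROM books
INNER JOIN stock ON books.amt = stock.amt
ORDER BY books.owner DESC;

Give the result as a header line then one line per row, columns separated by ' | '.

== RESULT ==
books.owner | stock.dept
eve | ops

Derivation:
After JOIN stock (1 rows):
books.owner | books.amt | stock.tag | stock.kind | stock.dept | stock.amt
eve | 3 | E | red | ops | 3
After SELECT (1 rows):
books.owner | stock.dept
eve | ops
After ORDER BY (1 rows):
books.owner | stock.dept
eve | ops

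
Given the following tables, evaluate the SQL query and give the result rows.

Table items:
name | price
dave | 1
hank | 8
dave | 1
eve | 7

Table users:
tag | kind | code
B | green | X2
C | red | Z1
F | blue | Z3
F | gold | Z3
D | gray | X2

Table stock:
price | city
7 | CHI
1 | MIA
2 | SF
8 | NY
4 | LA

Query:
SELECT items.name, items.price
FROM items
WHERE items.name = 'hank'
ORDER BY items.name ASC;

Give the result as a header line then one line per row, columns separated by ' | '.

After WHERE (1 rows):
items.name | items.price
hank | 8
After SELECT (1 rows):
items.name | items.price
hank | 8
After ORDER BY (1 rows):
items.name | items.price
hank | 8

== RESULT ==
items.name | items.price
hank | 8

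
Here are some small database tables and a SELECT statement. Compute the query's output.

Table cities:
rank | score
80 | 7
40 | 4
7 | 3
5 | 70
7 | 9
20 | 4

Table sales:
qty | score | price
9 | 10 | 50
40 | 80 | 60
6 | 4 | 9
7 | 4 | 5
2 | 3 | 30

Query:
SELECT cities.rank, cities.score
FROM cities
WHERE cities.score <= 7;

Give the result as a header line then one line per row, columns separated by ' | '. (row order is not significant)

== RESULT ==
cities.rank | cities.score
80 | 7
40 | 4
7 | 3
20 | 4

Derivation:
After WHERE (4 rows):
cities.rank | cities.score
80 | 7
40 | 4
7 | 3
20 | 4
After SELECT (4 rows):
cities.rank | cities.score
80 | 7
40 | 4
7 | 3
20 | 4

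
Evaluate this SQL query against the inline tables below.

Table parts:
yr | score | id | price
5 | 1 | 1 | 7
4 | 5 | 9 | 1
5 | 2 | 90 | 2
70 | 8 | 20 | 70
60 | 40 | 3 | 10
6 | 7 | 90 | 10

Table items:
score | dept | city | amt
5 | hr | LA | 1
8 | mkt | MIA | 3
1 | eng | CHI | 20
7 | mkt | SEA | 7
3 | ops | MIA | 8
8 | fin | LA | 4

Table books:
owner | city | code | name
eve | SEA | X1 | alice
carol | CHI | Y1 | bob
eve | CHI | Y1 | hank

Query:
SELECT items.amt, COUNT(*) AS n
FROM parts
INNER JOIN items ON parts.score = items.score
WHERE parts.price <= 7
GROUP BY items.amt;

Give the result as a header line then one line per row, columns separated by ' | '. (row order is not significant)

== RESULT ==
items.amt | n
20 | 1
1 | 1

Derivation:
After JOIN items (5 rows):
parts.yr | parts.score | parts.id | parts.price | items.score | items.dept | items.city | items.amt
5 | 1 | 1 | 7 | 1 | eng | CHI | 20
4 | 5 | 9 | 1 | 5 | hr | LA | 1
70 | 8 | 20 | 70 | 8 | mkt | MIA | 3
70 | 8 | 20 | 70 | 8 | fin | LA | 4
6 | 7 | 90 | 10 | 7 | mkt | SEA | 7
After WHERE (2 rows):
parts.yr | parts.score | parts.id | parts.price | items.score | items.dept | items.city | items.amt
5 | 1 | 1 | 7 | 1 | eng | CHI | 20
4 | 5 | 9 | 1 | 5 | hr | LA | 1
After GROUP BY (2 rows):
items.amt | n
20 | 1
1 | 1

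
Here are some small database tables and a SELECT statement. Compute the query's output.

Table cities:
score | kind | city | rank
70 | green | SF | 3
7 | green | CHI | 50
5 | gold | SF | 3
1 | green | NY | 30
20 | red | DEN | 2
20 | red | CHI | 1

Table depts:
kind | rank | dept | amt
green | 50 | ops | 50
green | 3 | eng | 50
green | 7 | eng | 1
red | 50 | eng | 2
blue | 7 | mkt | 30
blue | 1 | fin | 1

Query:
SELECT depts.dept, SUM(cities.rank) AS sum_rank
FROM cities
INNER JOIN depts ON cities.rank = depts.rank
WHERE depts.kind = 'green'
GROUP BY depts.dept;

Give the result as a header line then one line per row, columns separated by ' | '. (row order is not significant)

== RESULT ==
depts.dept | sum_rank
eng | 6
ops | 50

Derivation:
After JOIN depts (5 rows):
cities.score | cities.kind | cities.city | cities.rank | depts.kind | depts.rank | depts.dept | depts.amt
70 | green | SF | 3 | green | 3 | eng | 50
7 | green | CHI | 50 | green | 50 | ops | 50
7 | green | CHI | 50 | red | 50 | eng | 2
5 | gold | SF | 3 | green | 3 | eng | 50
20 | red | CHI | 1 | blue | 1 | fin | 1
After WHERE (3 rows):
cities.score | cities.kind | cities.city | cities.rank | depts.kind | depts.rank | depts.dept | depts.amt
70 | green | SF | 3 | green | 3 | eng | 50
7 | green | CHI | 50 | green | 50 | ops | 50
5 | gold | SF | 3 | green | 3 | eng | 50
After GROUP BY (2 rows):
depts.dept | sum_rank
eng | 6
ops | 50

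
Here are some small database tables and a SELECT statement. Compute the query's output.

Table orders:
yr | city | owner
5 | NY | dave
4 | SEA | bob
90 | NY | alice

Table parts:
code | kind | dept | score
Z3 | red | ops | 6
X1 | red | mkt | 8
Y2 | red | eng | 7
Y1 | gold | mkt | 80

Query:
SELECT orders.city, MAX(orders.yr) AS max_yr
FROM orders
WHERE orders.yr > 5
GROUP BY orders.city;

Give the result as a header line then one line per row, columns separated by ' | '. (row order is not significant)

After WHERE (1 rows):
orders.yr | orders.city | orders.owner
90 | NY | alice
After GROUP BY (1 rows):
orders.city | max_yr
NY | 90

== RESULT ==
orders.city | max_yr
NY | 90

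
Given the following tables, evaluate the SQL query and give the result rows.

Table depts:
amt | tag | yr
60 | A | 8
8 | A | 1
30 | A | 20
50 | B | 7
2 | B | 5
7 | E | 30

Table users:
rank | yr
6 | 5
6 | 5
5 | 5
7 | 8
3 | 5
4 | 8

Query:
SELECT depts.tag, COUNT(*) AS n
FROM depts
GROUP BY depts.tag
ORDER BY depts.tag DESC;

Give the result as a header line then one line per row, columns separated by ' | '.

== RESULT ==
depts.tag | n
E | 1
B | 2
A | 3

Derivation:
After GROUP BY (3 rows):
depts.tag | n
A | 3
B | 2
E | 1
After ORDER BY (3 rows):
depts.tag | n
E | 1
B | 2
A | 3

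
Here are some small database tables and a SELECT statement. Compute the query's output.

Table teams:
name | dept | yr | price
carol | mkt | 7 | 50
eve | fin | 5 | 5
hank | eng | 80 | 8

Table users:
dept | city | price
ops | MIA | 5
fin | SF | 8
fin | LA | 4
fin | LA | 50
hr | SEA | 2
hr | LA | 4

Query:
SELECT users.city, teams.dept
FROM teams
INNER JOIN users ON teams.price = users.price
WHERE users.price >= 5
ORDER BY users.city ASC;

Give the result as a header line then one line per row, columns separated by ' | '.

== RESULT ==
users.city | teams.dept
LA | mkt
MIA | fin
SF | eng

Derivation:
After JOIN users (3 rows):
teams.name | teams.dept | teams.yr | teams.price | users.dept | users.city | users.price
carol | mkt | 7 | 50 | fin | LA | 50
eve | fin | 5 | 5 | ops | MIA | 5
hank | eng | 80 | 8 | fin | SF | 8
After WHERE (3 rows):
teams.name | teams.dept | teams.yr | teams.price | users.dept | users.city | users.price
carol | mkt | 7 | 50 | fin | LA | 50
eve | fin | 5 | 5 | ops | MIA | 5
hank | eng | 80 | 8 | fin | SF | 8
After SELECT (3 rows):
users.city | teams.dept
LA | mkt
MIA | fin
SF | eng
After ORDER BY (3 rows):
users.city | teams.dept
LA | mkt
MIA | fin
SF | eng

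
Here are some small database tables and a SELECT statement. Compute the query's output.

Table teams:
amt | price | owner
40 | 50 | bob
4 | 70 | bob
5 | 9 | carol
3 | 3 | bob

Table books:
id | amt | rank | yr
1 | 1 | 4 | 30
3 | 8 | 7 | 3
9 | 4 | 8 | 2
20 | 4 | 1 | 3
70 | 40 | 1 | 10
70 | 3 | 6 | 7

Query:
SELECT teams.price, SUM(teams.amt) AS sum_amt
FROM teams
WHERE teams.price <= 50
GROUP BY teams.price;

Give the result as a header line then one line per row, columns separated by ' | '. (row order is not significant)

After WHERE (3 rows):
teams.amt | teams.price | teams.owner
40 | 50 | bob
5 | 9 | carol
3 | 3 | bob
After GROUP BY (3 rows):
teams.price | sum_amt
50 | 40
9 | 5
3 | 3

== RESULT ==
teams.price | sum_amt
50 | 40
9 | 5
3 | 3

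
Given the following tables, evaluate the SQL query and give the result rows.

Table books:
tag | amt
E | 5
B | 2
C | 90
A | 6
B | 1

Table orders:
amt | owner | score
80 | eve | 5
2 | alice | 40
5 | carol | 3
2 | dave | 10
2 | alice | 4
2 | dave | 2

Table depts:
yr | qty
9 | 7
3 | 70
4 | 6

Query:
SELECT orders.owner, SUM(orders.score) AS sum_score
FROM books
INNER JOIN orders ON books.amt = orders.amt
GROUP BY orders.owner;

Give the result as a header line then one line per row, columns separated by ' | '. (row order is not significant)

After JOIN orders (5 rows):
books.tag | books.amt | orders.amt | orders.owner | orders.score
E | 5 | 5 | carol | 3
B | 2 | 2 | alice | 40
B | 2 | 2 | dave | 10
B | 2 | 2 | alice | 4
B | 2 | 2 | dave | 2
After GROUP BY (3 rows):
orders.owner | sum_score
carol | 3
alice | 44
dave | 12

== RESULT ==
orders.owner | sum_score
carol | 3
alice | 44
dave | 12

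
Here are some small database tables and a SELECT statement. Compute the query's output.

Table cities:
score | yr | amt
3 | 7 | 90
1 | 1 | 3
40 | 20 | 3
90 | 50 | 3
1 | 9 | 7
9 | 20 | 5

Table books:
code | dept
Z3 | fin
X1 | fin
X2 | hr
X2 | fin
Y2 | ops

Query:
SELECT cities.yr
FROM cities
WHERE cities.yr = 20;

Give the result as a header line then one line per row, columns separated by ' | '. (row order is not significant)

== RESULT ==
cities.yr
20
20

Derivation:
After WHERE (2 rows):
cities.score | cities.yr | cities.amt
40 | 20 | 3
9 | 20 | 5
After SELECT (2 rows):
cities.yr
20
20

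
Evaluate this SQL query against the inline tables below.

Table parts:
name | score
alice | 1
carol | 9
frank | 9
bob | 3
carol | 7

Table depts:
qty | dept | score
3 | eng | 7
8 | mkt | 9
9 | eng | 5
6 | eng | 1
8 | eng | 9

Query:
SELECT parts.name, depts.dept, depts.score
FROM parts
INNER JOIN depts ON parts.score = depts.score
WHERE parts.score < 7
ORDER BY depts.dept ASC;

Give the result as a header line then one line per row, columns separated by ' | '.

After JOIN depts (6 rows):
parts.name | parts.score | depts.qty | depts.dept | depts.score
alice | 1 | 6 | eng | 1
carol | 9 | 8 | mkt | 9
carol | 9 | 8 | eng | 9
frank | 9 | 8 | mkt | 9
frank | 9 | 8 | eng | 9
carol | 7 | 3 | eng | 7
After WHERE (1 rows):
parts.name | parts.score | depts.qty | depts.dept | depts.score
alice | 1 | 6 | eng | 1
After SELECT (1 rows):
parts.name | depts.dept | depts.score
alice | eng | 1
After ORDER BY (1 rows):
parts.name | depts.dept | depts.score
alice | eng | 1

== RESULT ==
parts.name | depts.dept | depts.score
alice | eng | 1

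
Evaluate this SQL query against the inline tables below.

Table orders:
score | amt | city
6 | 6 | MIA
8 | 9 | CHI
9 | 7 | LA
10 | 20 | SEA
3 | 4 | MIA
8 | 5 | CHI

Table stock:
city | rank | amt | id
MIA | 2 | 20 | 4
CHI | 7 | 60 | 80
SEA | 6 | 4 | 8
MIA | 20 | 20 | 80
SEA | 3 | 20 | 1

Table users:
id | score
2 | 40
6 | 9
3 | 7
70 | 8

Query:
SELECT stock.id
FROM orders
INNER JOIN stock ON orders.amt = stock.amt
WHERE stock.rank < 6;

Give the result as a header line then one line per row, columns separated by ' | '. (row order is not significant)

After JOIN stock (4 rows):
orders.score | orders.amt | orders.city | stock.city | stock.rank | stock.amt | stock.id
10 | 20 | SEA | MIA | 2 | 20 | 4
10 | 20 | SEA | MIA | 20 | 20 | 80
10 | 20 | SEA | SEA | 3 | 20 | 1
3 | 4 | MIA | SEA | 6 | 4 | 8
After WHERE (2 rows):
orders.score | orders.amt | orders.city | stock.city | stock.rank | stock.amt | stock.id
10 | 20 | SEA | MIA | 2 | 20 | 4
10 | 20 | SEA | SEA | 3 | 20 | 1
After SELECT (2 rows):
stock.id
4
1

== RESULT ==
stock.id
4
1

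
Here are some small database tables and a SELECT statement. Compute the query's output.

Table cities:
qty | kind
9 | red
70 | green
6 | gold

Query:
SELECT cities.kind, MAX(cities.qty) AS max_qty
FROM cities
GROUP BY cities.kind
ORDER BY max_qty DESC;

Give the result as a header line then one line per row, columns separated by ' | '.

== RESULT ==
cities.kind | max_qty
green | 70
red | 9
gold | 6

Derivation:
After GROUP BY (3 rows):
cities.kind | max_qty
red | 9
green | 70
gold | 6
After ORDER BY (3 rows):
cities.kind | max_qty
green | 70
red | 9
gold | 6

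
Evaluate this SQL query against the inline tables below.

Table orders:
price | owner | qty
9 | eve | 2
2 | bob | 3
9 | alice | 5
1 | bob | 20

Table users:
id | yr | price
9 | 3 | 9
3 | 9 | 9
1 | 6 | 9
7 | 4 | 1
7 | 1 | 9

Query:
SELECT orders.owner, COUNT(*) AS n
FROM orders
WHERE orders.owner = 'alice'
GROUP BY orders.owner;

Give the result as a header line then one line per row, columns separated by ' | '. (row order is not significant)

After WHERE (1 rows):
orders.price | orders.owner | orders.qty
9 | alice | 5
After GROUP BY (1 rows):
orders.owner | n
alice | 1

== RESULT ==
orders.owner | n
alice | 1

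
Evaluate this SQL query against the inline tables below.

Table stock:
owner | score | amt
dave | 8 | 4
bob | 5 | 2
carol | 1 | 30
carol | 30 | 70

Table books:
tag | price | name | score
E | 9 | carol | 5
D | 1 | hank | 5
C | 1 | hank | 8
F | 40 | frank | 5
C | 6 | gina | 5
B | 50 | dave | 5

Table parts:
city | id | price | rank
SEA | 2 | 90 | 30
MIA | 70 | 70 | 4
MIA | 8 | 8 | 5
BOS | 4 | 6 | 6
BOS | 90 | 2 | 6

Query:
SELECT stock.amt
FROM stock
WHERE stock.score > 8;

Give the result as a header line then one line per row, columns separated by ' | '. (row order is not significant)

== RESULT ==
stock.amt
70

Derivation:
After WHERE (1 rows):
stock.owner | stock.score | stock.amt
carol | 30 | 70
After SELECT (1 rows):
stock.amt
70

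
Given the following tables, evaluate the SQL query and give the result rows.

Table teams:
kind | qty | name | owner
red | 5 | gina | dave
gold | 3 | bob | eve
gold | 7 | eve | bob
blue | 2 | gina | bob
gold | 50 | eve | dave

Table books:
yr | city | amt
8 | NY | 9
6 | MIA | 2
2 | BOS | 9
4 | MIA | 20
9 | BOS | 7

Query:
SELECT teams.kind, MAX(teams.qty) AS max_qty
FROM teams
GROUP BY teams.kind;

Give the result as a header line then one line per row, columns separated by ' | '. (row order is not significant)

After GROUP BY (3 rows):
teams.kind | max_qty
red | 5
gold | 50
blue | 2

== RESULT ==
teams.kind | max_qty
red | 5
gold | 50
blue | 2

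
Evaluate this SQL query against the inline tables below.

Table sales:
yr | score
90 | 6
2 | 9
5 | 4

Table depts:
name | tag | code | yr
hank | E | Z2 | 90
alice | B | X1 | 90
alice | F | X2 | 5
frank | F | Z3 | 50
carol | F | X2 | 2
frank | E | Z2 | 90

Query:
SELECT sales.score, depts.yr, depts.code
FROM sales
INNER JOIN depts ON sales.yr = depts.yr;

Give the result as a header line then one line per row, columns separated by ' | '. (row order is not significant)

== RESULT ==
sales.score | depts.yr | depts.code
6 | 90 | Z2
6 | 90 | X1
6 | 90 | Z2
9 | 2 | X2
4 | 5 | X2

Derivation:
After JOIN depts (5 rows):
sales.yr | sales.score | depts.name | depts.tag | depts.code | depts.yr
90 | 6 | hank | E | Z2 | 90
90 | 6 | alice | B | X1 | 90
90 | 6 | frank | E | Z2 | 90
2 | 9 | carol | F | X2 | 2
5 | 4 | alice | F | X2 | 5
After SELECT (5 rows):
sales.score | depts.yr | depts.code
6 | 90 | Z2
6 | 90 | X1
6 | 90 | Z2
9 | 2 | X2
4 | 5 | X2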